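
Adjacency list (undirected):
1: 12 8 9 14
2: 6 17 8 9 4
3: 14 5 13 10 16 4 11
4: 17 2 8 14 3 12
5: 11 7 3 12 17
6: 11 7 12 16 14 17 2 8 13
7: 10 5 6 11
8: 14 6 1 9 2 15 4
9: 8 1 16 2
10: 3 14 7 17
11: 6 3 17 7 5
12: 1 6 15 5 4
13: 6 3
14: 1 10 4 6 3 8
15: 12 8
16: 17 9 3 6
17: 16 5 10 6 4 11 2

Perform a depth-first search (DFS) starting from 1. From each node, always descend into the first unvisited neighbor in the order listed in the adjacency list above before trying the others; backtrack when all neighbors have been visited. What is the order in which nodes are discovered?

1 -> 12 -> 6 -> 11 -> 3 -> 14 -> 10 -> 7 -> 5 -> 17 -> 16 -> 9 -> 8 -> 2 -> 4 -> 15 -> 13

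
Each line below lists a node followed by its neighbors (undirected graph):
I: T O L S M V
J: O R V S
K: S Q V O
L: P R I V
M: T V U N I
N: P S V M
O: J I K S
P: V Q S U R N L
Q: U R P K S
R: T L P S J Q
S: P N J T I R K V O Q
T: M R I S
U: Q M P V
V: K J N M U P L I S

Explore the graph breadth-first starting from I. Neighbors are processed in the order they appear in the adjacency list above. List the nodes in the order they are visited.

Visit I; enqueue T, O, L, S, M, V → queue [T, O, L, S, M, V]
Visit T; enqueue R → queue [O, L, S, M, V, R]
Visit O; enqueue J, K → queue [L, S, M, V, R, J, K]
Visit L; enqueue P → queue [S, M, V, R, J, K, P]
Visit S; enqueue N, Q → queue [M, V, R, J, K, P, N, Q]
Visit M; enqueue U → queue [V, R, J, K, P, N, Q, U]
Visit V → queue [R, J, K, P, N, Q, U]
Visit R → queue [J, K, P, N, Q, U]
Visit J → queue [K, P, N, Q, U]
Visit K → queue [P, N, Q, U]
Visit P → queue [N, Q, U]
Visit N → queue [Q, U]
Visit Q → queue [U]
Visit U → queue []

I T O L S M V R J K P N Q U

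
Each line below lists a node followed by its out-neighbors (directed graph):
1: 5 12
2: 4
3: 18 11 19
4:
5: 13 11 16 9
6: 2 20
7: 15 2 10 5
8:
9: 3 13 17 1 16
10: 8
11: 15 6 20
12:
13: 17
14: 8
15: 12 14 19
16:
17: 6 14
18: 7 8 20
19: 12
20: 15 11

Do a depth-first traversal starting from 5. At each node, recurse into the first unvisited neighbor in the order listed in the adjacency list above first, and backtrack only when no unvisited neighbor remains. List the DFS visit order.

5 → 13 → 17 → 6 → 2 → 4 → 20 → 15 → 12 → 14 → 8 → 19 → 11 → 16 → 9 → 3 → 18 → 7 → 10 → 1

Visit 5
5 → 13
13 → 17
17 → 6
6 → 2
2 → 4
6 → 20
20 → 15
15 → 12
15 → 14
14 → 8
15 → 19
20 → 11
5 → 16
5 → 9
9 → 3
3 → 18
18 → 7
7 → 10
9 → 1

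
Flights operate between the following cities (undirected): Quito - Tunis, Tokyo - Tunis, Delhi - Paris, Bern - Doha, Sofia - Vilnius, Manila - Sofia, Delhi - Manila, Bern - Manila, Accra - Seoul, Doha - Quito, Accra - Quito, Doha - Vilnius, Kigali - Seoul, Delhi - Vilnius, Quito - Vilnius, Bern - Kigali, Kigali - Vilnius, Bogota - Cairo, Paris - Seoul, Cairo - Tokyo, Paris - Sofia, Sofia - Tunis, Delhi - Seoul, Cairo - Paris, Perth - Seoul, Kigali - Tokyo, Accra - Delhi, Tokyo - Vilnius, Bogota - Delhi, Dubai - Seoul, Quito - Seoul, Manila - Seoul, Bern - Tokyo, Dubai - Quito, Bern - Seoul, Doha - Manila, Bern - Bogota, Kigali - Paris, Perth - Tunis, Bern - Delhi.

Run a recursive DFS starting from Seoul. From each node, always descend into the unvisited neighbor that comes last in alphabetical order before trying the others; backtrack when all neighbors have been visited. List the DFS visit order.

Visit Seoul
Seoul → Quito
Quito → Vilnius
Vilnius → Tokyo
Tokyo → Tunis
Tunis → Sofia
Sofia → Paris
Paris → Kigali
Kigali → Bern
Bern → Manila
Manila → Doha
Manila → Delhi
Delhi → Bogota
Bogota → Cairo
Delhi → Accra
Tunis → Perth
Quito → Dubai

Seoul, Quito, Vilnius, Tokyo, Tunis, Sofia, Paris, Kigali, Bern, Manila, Doha, Delhi, Bogota, Cairo, Accra, Perth, Dubai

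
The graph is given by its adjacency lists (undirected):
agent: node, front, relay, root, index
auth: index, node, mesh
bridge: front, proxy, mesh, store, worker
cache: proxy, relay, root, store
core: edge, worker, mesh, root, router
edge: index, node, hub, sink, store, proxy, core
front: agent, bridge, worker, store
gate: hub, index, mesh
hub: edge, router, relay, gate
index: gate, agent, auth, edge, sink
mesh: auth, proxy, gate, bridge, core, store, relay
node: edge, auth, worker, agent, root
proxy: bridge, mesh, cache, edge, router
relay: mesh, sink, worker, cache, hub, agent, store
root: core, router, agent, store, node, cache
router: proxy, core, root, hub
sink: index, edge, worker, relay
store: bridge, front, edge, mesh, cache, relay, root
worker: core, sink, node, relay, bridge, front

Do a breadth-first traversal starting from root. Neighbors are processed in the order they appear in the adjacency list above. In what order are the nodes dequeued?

root -> core -> router -> agent -> store -> node -> cache -> edge -> worker -> mesh -> proxy -> hub -> front -> relay -> index -> bridge -> auth -> sink -> gate

Visit root; enqueue core, router, agent, store, node, cache → queue [core, router, agent, store, node, cache]
Visit core; enqueue edge, worker, mesh → queue [router, agent, store, node, cache, edge, worker, mesh]
Visit router; enqueue proxy, hub → queue [agent, store, node, cache, edge, worker, mesh, proxy, hub]
Visit agent; enqueue front, relay, index → queue [store, node, cache, edge, worker, mesh, proxy, hub, front, relay, index]
Visit store; enqueue bridge → queue [node, cache, edge, worker, mesh, proxy, hub, front, relay, index, bridge]
Visit node; enqueue auth → queue [cache, edge, worker, mesh, proxy, hub, front, relay, index, bridge, auth]
Visit cache → queue [edge, worker, mesh, proxy, hub, front, relay, index, bridge, auth]
Visit edge; enqueue sink → queue [worker, mesh, proxy, hub, front, relay, index, bridge, auth, sink]
Visit worker → queue [mesh, proxy, hub, front, relay, index, bridge, auth, sink]
Visit mesh; enqueue gate → queue [proxy, hub, front, relay, index, bridge, auth, sink, gate]
Visit proxy → queue [hub, front, relay, index, bridge, auth, sink, gate]
Visit hub → queue [front, relay, index, bridge, auth, sink, gate]
Visit front → queue [relay, index, bridge, auth, sink, gate]
Visit relay → queue [index, bridge, auth, sink, gate]
Visit index → queue [bridge, auth, sink, gate]
Visit bridge → queue [auth, sink, gate]
Visit auth → queue [sink, gate]
Visit sink → queue [gate]
Visit gate → queue []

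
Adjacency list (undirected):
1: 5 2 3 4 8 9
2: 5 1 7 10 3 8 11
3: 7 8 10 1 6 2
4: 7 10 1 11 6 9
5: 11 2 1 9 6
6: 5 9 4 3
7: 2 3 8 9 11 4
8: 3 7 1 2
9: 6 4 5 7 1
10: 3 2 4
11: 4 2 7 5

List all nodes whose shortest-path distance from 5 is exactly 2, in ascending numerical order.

Level 0: 5
Level 1: 1, 2, 6, 9, 11
Level 2: 3, 4, 7, 8, 10

3, 4, 7, 8, 10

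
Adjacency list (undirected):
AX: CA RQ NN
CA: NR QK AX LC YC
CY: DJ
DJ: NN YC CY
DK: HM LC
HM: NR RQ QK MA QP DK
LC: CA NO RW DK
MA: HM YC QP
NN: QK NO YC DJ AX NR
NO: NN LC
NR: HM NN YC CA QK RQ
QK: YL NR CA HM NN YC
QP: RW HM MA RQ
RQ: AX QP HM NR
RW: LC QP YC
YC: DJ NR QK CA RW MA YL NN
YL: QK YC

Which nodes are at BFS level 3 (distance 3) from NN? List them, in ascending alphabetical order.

Level 0: NN
Level 1: AX, DJ, NO, NR, QK, YC
Level 2: CA, CY, HM, LC, MA, RQ, RW, YL
Level 3: DK, QP

DK, QP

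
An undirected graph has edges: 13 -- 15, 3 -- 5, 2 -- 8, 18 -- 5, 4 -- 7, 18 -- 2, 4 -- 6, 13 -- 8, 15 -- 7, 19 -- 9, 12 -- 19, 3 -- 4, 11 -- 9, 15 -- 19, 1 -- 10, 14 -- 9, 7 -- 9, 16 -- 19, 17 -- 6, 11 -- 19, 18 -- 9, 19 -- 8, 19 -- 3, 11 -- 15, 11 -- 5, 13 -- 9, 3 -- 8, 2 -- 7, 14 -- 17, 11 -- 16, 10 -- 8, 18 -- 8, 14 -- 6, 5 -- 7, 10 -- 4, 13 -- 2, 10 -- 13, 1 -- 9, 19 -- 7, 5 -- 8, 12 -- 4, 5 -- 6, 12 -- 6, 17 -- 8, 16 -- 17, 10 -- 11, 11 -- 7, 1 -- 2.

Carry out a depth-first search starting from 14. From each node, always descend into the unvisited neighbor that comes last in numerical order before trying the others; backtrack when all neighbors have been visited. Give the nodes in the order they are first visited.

Visit 14
14 → 17
17 → 16
16 → 19
19 → 15
15 → 13
13 → 10
10 → 11
11 → 9
9 → 18
18 → 8
8 → 5
5 → 7
7 → 4
4 → 12
12 → 6
4 → 3
7 → 2
2 → 1

14, 17, 16, 19, 15, 13, 10, 11, 9, 18, 8, 5, 7, 4, 12, 6, 3, 2, 1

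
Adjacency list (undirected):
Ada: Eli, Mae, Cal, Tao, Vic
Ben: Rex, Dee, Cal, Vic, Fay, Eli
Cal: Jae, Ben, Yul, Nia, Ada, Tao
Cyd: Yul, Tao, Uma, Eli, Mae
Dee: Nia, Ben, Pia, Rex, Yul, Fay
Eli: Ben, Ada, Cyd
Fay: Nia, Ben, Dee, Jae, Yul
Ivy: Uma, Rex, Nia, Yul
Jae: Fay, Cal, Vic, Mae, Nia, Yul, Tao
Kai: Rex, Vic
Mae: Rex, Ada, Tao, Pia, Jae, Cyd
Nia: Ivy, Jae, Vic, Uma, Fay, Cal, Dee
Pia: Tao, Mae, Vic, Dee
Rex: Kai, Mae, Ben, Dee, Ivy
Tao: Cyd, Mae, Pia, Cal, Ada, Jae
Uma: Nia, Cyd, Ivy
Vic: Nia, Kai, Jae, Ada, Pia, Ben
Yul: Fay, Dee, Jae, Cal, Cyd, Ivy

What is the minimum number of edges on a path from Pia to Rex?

Level 0: Pia
Level 1: Dee, Mae, Tao, Vic
Level 2: Ada, Ben, Cal, Cyd, Fay, Jae, Kai, Nia, Rex, Yul
Level 3: Eli, Ivy, Uma
Rex first appears at level 2.

2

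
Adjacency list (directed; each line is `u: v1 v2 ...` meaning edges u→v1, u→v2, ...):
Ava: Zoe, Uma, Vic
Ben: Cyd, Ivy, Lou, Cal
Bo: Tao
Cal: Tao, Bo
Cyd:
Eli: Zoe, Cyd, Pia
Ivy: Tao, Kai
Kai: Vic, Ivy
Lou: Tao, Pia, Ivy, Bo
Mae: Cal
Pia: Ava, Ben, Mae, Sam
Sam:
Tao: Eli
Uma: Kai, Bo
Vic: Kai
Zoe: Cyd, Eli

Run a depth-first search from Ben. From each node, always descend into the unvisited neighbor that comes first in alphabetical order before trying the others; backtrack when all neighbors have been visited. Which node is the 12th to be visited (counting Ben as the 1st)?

Visit Ben
Ben → Cal
Cal → Bo
Bo → Tao
Tao → Eli
Eli → Cyd
Eli → Pia
Pia → Ava
Ava → Uma
Uma → Kai
Kai → Ivy
Kai → Vic
Ava → Zoe
Pia → Mae
Pia → Sam
Ben → Lou

Visit order: Ben, Cal, Bo, Tao, Eli, Cyd, Pia, Ava, Uma, Kai, Ivy, Vic, Zoe, Mae, Sam, Lou

Vic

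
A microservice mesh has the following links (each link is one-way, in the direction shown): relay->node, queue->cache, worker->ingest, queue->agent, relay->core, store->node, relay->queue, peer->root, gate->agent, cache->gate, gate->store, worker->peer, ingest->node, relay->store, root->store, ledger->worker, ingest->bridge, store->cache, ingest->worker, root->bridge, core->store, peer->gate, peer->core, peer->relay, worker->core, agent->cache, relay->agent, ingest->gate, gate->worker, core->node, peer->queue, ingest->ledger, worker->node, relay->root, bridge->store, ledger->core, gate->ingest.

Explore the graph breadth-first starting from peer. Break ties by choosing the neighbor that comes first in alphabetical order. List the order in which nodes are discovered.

Visit peer; enqueue core, gate, queue, relay, root → queue [core, gate, queue, relay, root]
Visit core; enqueue node, store → queue [gate, queue, relay, root, node, store]
Visit gate; enqueue agent, ingest, worker → queue [queue, relay, root, node, store, agent, ingest, worker]
Visit queue; enqueue cache → queue [relay, root, node, store, agent, ingest, worker, cache]
Visit relay → queue [root, node, store, agent, ingest, worker, cache]
Visit root; enqueue bridge → queue [node, store, agent, ingest, worker, cache, bridge]
Visit node → queue [store, agent, ingest, worker, cache, bridge]
Visit store → queue [agent, ingest, worker, cache, bridge]
Visit agent → queue [ingest, worker, cache, bridge]
Visit ingest; enqueue ledger → queue [worker, cache, bridge, ledger]
Visit worker → queue [cache, bridge, ledger]
Visit cache → queue [bridge, ledger]
Visit bridge → queue [ledger]
Visit ledger → queue []

peer → core → gate → queue → relay → root → node → store → agent → ingest → worker → cache → bridge → ledger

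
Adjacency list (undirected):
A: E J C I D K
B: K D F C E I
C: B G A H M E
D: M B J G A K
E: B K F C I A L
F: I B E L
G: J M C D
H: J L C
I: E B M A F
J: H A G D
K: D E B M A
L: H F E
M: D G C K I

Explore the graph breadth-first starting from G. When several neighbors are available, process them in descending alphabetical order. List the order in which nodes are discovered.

G → M → J → D → C → K → I → H → A → B → E → F → L

Visit G; enqueue M, J, D, C → queue [M, J, D, C]
Visit M; enqueue K, I → queue [J, D, C, K, I]
Visit J; enqueue H, A → queue [D, C, K, I, H, A]
Visit D; enqueue B → queue [C, K, I, H, A, B]
Visit C; enqueue E → queue [K, I, H, A, B, E]
Visit K → queue [I, H, A, B, E]
Visit I; enqueue F → queue [H, A, B, E, F]
Visit H; enqueue L → queue [A, B, E, F, L]
Visit A → queue [B, E, F, L]
Visit B → queue [E, F, L]
Visit E → queue [F, L]
Visit F → queue [L]
Visit L → queue []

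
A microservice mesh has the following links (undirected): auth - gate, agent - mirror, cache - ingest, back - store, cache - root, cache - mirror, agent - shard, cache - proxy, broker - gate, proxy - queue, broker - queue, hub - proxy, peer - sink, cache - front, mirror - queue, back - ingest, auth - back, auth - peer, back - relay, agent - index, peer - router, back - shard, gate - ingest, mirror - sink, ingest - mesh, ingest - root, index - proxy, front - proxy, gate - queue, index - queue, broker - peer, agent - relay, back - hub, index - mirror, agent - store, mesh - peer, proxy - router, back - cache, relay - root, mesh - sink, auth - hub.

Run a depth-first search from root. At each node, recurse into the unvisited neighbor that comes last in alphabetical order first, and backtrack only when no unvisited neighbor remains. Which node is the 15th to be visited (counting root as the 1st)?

ingest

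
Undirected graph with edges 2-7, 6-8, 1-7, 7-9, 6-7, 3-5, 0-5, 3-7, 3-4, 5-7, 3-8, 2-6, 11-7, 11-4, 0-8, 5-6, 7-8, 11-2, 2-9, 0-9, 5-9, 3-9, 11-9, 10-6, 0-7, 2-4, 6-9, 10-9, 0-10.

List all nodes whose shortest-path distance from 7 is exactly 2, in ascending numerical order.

Level 0: 7
Level 1: 0, 1, 2, 3, 5, 6, 8, 9, 11
Level 2: 4, 10

4, 10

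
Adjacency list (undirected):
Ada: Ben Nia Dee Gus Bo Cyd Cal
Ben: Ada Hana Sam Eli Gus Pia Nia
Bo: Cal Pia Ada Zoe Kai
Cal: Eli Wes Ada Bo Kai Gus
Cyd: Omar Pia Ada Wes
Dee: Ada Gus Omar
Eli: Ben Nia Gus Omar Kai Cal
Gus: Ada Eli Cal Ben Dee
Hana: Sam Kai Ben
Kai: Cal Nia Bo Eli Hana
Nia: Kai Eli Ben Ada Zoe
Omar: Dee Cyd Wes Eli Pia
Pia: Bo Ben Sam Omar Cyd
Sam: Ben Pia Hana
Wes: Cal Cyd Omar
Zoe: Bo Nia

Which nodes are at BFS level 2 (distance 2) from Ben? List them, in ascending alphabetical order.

Bo, Cal, Cyd, Dee, Kai, Omar, Zoe

Level 0: Ben
Level 1: Ada, Eli, Gus, Hana, Nia, Pia, Sam
Level 2: Bo, Cal, Cyd, Dee, Kai, Omar, Zoe
Level 3: Wes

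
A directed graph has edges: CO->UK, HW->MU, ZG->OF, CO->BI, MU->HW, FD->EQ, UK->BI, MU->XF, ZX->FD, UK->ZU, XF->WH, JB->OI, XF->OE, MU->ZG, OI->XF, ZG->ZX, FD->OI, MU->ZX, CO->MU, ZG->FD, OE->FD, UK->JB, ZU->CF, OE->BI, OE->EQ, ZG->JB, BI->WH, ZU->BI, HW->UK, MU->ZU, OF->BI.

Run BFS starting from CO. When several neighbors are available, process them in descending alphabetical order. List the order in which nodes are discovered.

CO, UK, MU, BI, ZU, JB, ZX, ZG, XF, HW, WH, CF, OI, FD, OF, OE, EQ

Visit CO; enqueue UK, MU, BI → queue [UK, MU, BI]
Visit UK; enqueue ZU, JB → queue [MU, BI, ZU, JB]
Visit MU; enqueue ZX, ZG, XF, HW → queue [BI, ZU, JB, ZX, ZG, XF, HW]
Visit BI; enqueue WH → queue [ZU, JB, ZX, ZG, XF, HW, WH]
Visit ZU; enqueue CF → queue [JB, ZX, ZG, XF, HW, WH, CF]
Visit JB; enqueue OI → queue [ZX, ZG, XF, HW, WH, CF, OI]
Visit ZX; enqueue FD → queue [ZG, XF, HW, WH, CF, OI, FD]
Visit ZG; enqueue OF → queue [XF, HW, WH, CF, OI, FD, OF]
Visit XF; enqueue OE → queue [HW, WH, CF, OI, FD, OF, OE]
Visit HW → queue [WH, CF, OI, FD, OF, OE]
Visit WH → queue [CF, OI, FD, OF, OE]
Visit CF → queue [OI, FD, OF, OE]
Visit OI → queue [FD, OF, OE]
Visit FD; enqueue EQ → queue [OF, OE, EQ]
Visit OF → queue [OE, EQ]
Visit OE → queue [EQ]
Visit EQ → queue []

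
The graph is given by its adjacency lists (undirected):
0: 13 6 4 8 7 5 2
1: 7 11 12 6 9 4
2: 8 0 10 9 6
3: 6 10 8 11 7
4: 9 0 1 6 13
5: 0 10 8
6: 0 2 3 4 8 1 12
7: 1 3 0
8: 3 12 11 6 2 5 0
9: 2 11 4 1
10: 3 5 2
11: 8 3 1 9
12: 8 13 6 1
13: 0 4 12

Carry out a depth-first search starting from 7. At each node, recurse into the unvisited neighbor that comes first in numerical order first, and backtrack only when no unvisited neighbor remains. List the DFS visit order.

Visit 7
7 → 0
0 → 2
2 → 6
6 → 1
1 → 4
4 → 9
9 → 11
11 → 3
3 → 8
8 → 5
5 → 10
8 → 12
12 → 13

7, 0, 2, 6, 1, 4, 9, 11, 3, 8, 5, 10, 12, 13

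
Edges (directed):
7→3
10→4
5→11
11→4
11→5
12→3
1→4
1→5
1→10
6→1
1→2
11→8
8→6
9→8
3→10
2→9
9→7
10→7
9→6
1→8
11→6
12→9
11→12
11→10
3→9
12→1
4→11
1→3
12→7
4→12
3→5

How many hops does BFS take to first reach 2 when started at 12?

Level 0: 12
Level 1: 1, 3, 7, 9
Level 2: 2, 4, 5, 6, 8, 10
Level 3: 11
2 first appears at level 2.

2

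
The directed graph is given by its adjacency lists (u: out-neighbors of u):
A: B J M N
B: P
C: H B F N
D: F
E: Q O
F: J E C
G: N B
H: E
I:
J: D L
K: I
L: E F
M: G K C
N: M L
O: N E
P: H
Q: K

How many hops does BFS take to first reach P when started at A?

Level 0: A
Level 1: B, J, M, N
Level 2: C, D, G, K, L, P
Level 3: E, F, H, I
Level 4: O, Q
P first appears at level 2.

2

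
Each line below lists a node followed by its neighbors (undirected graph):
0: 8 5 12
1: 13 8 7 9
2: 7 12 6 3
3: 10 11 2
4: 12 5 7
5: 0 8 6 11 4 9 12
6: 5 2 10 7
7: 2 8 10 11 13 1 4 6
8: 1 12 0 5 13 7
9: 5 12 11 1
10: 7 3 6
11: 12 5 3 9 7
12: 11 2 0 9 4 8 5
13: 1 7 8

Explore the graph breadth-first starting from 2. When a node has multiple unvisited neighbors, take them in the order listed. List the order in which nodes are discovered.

2 -> 7 -> 12 -> 6 -> 3 -> 8 -> 10 -> 11 -> 13 -> 1 -> 4 -> 0 -> 9 -> 5

Visit 2; enqueue 7, 12, 6, 3 → queue [7, 12, 6, 3]
Visit 7; enqueue 8, 10, 11, 13, 1, 4 → queue [12, 6, 3, 8, 10, 11, 13, 1, 4]
Visit 12; enqueue 0, 9, 5 → queue [6, 3, 8, 10, 11, 13, 1, 4, 0, 9, 5]
Visit 6 → queue [3, 8, 10, 11, 13, 1, 4, 0, 9, 5]
Visit 3 → queue [8, 10, 11, 13, 1, 4, 0, 9, 5]
Visit 8 → queue [10, 11, 13, 1, 4, 0, 9, 5]
Visit 10 → queue [11, 13, 1, 4, 0, 9, 5]
Visit 11 → queue [13, 1, 4, 0, 9, 5]
Visit 13 → queue [1, 4, 0, 9, 5]
Visit 1 → queue [4, 0, 9, 5]
Visit 4 → queue [0, 9, 5]
Visit 0 → queue [9, 5]
Visit 9 → queue [5]
Visit 5 → queue []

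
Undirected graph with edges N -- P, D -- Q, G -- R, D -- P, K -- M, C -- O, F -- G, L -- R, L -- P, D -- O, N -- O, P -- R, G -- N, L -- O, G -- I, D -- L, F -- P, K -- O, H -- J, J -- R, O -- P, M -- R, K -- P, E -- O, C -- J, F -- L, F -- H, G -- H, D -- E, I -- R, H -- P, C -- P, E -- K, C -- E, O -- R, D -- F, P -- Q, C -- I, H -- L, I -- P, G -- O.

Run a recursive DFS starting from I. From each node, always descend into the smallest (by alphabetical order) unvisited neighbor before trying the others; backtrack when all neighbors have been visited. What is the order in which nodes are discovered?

I, C, E, D, F, G, H, J, R, L, O, K, M, P, N, Q

Visit I
I → C
C → E
E → D
D → F
F → G
G → H
H → J
J → R
R → L
L → O
O → K
K → M
K → P
P → N
P → Q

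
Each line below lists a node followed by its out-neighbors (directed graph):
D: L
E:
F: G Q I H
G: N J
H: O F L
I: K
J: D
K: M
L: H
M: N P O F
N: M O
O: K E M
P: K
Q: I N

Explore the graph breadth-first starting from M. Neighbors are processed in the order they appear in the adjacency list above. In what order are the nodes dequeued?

Visit M; enqueue N, P, O, F → queue [N, P, O, F]
Visit N → queue [P, O, F]
Visit P; enqueue K → queue [O, F, K]
Visit O; enqueue E → queue [F, K, E]
Visit F; enqueue G, Q, I, H → queue [K, E, G, Q, I, H]
Visit K → queue [E, G, Q, I, H]
Visit E → queue [G, Q, I, H]
Visit G; enqueue J → queue [Q, I, H, J]
Visit Q → queue [I, H, J]
Visit I → queue [H, J]
Visit H; enqueue L → queue [J, L]
Visit J; enqueue D → queue [L, D]
Visit L → queue [D]
Visit D → queue []

M N P O F K E G Q I H J L D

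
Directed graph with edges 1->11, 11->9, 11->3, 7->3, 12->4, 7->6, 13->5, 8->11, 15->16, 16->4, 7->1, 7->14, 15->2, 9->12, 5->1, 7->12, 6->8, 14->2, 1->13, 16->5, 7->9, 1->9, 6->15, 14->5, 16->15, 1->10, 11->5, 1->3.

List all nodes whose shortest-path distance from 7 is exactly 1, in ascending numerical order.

Level 0: 7
Level 1: 1, 3, 6, 9, 12, 14
Level 2: 2, 4, 5, 8, 10, 11, 13, 15
Level 3: 16

1, 3, 6, 9, 12, 14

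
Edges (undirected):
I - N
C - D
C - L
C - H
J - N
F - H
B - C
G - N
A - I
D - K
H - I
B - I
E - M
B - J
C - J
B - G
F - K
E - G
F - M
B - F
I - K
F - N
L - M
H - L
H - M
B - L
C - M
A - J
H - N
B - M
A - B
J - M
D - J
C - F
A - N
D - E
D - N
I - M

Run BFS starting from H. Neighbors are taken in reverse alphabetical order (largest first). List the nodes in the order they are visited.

Visit H; enqueue N, M, L, I, F, C → queue [N, M, L, I, F, C]
Visit N; enqueue J, G, D, A → queue [M, L, I, F, C, J, G, D, A]
Visit M; enqueue E, B → queue [L, I, F, C, J, G, D, A, E, B]
Visit L → queue [I, F, C, J, G, D, A, E, B]
Visit I; enqueue K → queue [F, C, J, G, D, A, E, B, K]
Visit F → queue [C, J, G, D, A, E, B, K]
Visit C → queue [J, G, D, A, E, B, K]
Visit J → queue [G, D, A, E, B, K]
Visit G → queue [D, A, E, B, K]
Visit D → queue [A, E, B, K]
Visit A → queue [E, B, K]
Visit E → queue [B, K]
Visit B → queue [K]
Visit K → queue []

H, N, M, L, I, F, C, J, G, D, A, E, B, K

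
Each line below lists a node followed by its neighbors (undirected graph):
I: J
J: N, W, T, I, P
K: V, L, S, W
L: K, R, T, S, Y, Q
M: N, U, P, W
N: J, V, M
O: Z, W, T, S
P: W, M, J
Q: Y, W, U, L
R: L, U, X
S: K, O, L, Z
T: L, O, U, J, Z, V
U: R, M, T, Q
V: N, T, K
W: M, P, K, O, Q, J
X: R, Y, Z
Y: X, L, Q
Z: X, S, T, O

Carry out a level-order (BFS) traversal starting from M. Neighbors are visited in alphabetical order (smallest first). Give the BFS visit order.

M, N, P, U, W, J, V, Q, R, T, K, O, I, L, Y, X, Z, S

Visit M; enqueue N, P, U, W → queue [N, P, U, W]
Visit N; enqueue J, V → queue [P, U, W, J, V]
Visit P → queue [U, W, J, V]
Visit U; enqueue Q, R, T → queue [W, J, V, Q, R, T]
Visit W; enqueue K, O → queue [J, V, Q, R, T, K, O]
Visit J; enqueue I → queue [V, Q, R, T, K, O, I]
Visit V → queue [Q, R, T, K, O, I]
Visit Q; enqueue L, Y → queue [R, T, K, O, I, L, Y]
Visit R; enqueue X → queue [T, K, O, I, L, Y, X]
Visit T; enqueue Z → queue [K, O, I, L, Y, X, Z]
Visit K; enqueue S → queue [O, I, L, Y, X, Z, S]
Visit O → queue [I, L, Y, X, Z, S]
Visit I → queue [L, Y, X, Z, S]
Visit L → queue [Y, X, Z, S]
Visit Y → queue [X, Z, S]
Visit X → queue [Z, S]
Visit Z → queue [S]
Visit S → queue []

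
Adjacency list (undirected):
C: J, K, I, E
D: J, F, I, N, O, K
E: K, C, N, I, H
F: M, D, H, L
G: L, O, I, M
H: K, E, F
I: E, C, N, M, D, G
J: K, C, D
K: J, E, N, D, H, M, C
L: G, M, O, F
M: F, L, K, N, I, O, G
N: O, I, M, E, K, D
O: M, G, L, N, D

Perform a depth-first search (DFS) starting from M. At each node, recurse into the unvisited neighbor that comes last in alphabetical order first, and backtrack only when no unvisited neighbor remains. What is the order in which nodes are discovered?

M, O, N, K, J, D, I, G, L, F, H, E, C

Visit M
M → O
O → N
N → K
K → J
J → D
D → I
I → G
G → L
L → F
F → H
H → E
E → C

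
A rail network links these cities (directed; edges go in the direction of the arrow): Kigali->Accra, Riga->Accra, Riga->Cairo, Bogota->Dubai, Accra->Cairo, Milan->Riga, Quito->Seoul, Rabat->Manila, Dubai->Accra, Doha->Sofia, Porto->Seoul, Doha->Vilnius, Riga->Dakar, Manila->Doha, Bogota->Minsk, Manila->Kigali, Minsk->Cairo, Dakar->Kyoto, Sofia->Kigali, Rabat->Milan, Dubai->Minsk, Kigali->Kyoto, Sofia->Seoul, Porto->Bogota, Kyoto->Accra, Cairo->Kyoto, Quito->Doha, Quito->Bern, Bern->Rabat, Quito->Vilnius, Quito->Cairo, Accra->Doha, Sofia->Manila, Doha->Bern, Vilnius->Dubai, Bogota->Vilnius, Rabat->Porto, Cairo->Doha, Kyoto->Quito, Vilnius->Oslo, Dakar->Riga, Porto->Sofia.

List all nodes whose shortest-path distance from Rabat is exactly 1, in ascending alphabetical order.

Manila, Milan, Porto

Level 0: Rabat
Level 1: Manila, Milan, Porto
Level 2: Bogota, Doha, Kigali, Riga, Seoul, Sofia
Level 3: Accra, Bern, Cairo, Dakar, Dubai, Kyoto, Minsk, Vilnius
Level 4: Oslo, Quito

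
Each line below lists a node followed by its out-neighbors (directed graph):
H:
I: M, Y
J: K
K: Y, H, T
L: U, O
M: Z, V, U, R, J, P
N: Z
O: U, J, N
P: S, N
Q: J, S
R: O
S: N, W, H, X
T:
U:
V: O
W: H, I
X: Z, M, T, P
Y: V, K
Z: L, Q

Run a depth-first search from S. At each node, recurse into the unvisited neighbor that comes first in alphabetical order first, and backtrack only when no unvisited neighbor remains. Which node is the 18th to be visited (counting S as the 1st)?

R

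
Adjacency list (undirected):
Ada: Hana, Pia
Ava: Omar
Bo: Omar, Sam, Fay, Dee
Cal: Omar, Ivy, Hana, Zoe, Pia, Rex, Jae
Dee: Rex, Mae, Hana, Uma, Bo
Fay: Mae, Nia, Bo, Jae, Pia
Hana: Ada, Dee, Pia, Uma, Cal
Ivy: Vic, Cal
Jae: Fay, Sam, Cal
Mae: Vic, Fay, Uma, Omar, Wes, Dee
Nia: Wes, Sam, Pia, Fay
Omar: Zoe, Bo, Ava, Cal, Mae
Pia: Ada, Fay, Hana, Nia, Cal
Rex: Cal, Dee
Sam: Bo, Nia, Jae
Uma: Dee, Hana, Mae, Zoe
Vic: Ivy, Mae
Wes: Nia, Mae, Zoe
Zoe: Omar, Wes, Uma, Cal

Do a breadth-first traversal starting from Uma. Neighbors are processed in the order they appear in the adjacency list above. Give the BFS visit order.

Uma → Dee → Hana → Mae → Zoe → Rex → Bo → Ada → Pia → Cal → Vic → Fay → Omar → Wes → Sam → Nia → Ivy → Jae → Ava

Visit Uma; enqueue Dee, Hana, Mae, Zoe → queue [Dee, Hana, Mae, Zoe]
Visit Dee; enqueue Rex, Bo → queue [Hana, Mae, Zoe, Rex, Bo]
Visit Hana; enqueue Ada, Pia, Cal → queue [Mae, Zoe, Rex, Bo, Ada, Pia, Cal]
Visit Mae; enqueue Vic, Fay, Omar, Wes → queue [Zoe, Rex, Bo, Ada, Pia, Cal, Vic, Fay, Omar, Wes]
Visit Zoe → queue [Rex, Bo, Ada, Pia, Cal, Vic, Fay, Omar, Wes]
Visit Rex → queue [Bo, Ada, Pia, Cal, Vic, Fay, Omar, Wes]
Visit Bo; enqueue Sam → queue [Ada, Pia, Cal, Vic, Fay, Omar, Wes, Sam]
Visit Ada → queue [Pia, Cal, Vic, Fay, Omar, Wes, Sam]
Visit Pia; enqueue Nia → queue [Cal, Vic, Fay, Omar, Wes, Sam, Nia]
Visit Cal; enqueue Ivy, Jae → queue [Vic, Fay, Omar, Wes, Sam, Nia, Ivy, Jae]
Visit Vic → queue [Fay, Omar, Wes, Sam, Nia, Ivy, Jae]
Visit Fay → queue [Omar, Wes, Sam, Nia, Ivy, Jae]
Visit Omar; enqueue Ava → queue [Wes, Sam, Nia, Ivy, Jae, Ava]
Visit Wes → queue [Sam, Nia, Ivy, Jae, Ava]
Visit Sam → queue [Nia, Ivy, Jae, Ava]
Visit Nia → queue [Ivy, Jae, Ava]
Visit Ivy → queue [Jae, Ava]
Visit Jae → queue [Ava]
Visit Ava → queue []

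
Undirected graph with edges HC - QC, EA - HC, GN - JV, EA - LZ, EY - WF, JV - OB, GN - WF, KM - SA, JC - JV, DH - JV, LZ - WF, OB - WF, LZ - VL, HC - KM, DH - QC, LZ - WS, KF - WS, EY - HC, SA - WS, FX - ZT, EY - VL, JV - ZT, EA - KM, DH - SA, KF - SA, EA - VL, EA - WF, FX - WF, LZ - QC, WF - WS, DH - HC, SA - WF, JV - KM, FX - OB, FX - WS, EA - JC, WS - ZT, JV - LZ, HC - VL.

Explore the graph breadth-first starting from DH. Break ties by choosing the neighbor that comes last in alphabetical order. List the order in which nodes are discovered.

Visit DH; enqueue SA, QC, JV, HC → queue [SA, QC, JV, HC]
Visit SA; enqueue WS, WF, KM, KF → queue [QC, JV, HC, WS, WF, KM, KF]
Visit QC; enqueue LZ → queue [JV, HC, WS, WF, KM, KF, LZ]
Visit JV; enqueue ZT, OB, JC, GN → queue [HC, WS, WF, KM, KF, LZ, ZT, OB, JC, GN]
Visit HC; enqueue VL, EY, EA → queue [WS, WF, KM, KF, LZ, ZT, OB, JC, GN, VL, EY, EA]
Visit WS; enqueue FX → queue [WF, KM, KF, LZ, ZT, OB, JC, GN, VL, EY, EA, FX]
Visit WF → queue [KM, KF, LZ, ZT, OB, JC, GN, VL, EY, EA, FX]
Visit KM → queue [KF, LZ, ZT, OB, JC, GN, VL, EY, EA, FX]
Visit KF → queue [LZ, ZT, OB, JC, GN, VL, EY, EA, FX]
Visit LZ → queue [ZT, OB, JC, GN, VL, EY, EA, FX]
Visit ZT → queue [OB, JC, GN, VL, EY, EA, FX]
Visit OB → queue [JC, GN, VL, EY, EA, FX]
Visit JC → queue [GN, VL, EY, EA, FX]
Visit GN → queue [VL, EY, EA, FX]
Visit VL → queue [EY, EA, FX]
Visit EY → queue [EA, FX]
Visit EA → queue [FX]
Visit FX → queue []

DH, SA, QC, JV, HC, WS, WF, KM, KF, LZ, ZT, OB, JC, GN, VL, EY, EA, FX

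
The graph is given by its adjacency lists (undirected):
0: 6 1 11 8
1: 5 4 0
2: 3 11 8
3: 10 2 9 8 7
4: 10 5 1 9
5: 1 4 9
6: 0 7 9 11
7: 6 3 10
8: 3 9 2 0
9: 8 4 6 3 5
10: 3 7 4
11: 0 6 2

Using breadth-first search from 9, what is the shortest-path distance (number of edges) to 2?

Level 0: 9
Level 1: 3, 4, 5, 6, 8
Level 2: 0, 1, 2, 7, 10, 11
2 first appears at level 2.

2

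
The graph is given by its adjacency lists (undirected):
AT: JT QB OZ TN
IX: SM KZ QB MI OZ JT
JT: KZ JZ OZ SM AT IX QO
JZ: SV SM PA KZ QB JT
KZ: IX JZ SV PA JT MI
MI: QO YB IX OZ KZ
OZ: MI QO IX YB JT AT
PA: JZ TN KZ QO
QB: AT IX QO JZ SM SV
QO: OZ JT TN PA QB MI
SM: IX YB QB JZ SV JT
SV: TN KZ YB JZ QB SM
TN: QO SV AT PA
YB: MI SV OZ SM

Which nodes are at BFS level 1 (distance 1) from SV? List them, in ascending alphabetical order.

JZ, KZ, QB, SM, TN, YB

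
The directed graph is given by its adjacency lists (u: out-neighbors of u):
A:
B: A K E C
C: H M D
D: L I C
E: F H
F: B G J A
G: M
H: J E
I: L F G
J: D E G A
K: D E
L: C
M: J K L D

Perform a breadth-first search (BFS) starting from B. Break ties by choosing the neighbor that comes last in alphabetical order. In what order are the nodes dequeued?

B → K → E → C → A → D → H → F → M → L → I → J → G

Visit B; enqueue K, E, C, A → queue [K, E, C, A]
Visit K; enqueue D → queue [E, C, A, D]
Visit E; enqueue H, F → queue [C, A, D, H, F]
Visit C; enqueue M → queue [A, D, H, F, M]
Visit A → queue [D, H, F, M]
Visit D; enqueue L, I → queue [H, F, M, L, I]
Visit H; enqueue J → queue [F, M, L, I, J]
Visit F; enqueue G → queue [M, L, I, J, G]
Visit M → queue [L, I, J, G]
Visit L → queue [I, J, G]
Visit I → queue [J, G]
Visit J → queue [G]
Visit G → queue []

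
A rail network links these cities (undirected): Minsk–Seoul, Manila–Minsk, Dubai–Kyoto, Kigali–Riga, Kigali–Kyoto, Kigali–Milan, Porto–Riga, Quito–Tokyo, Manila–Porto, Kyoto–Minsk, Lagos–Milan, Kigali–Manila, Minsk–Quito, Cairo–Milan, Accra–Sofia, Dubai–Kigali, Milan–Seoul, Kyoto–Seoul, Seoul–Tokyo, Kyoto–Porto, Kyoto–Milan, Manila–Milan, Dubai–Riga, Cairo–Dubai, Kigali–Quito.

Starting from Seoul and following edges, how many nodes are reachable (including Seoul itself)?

BFS from Seoul visits: Seoul, Kyoto, Milan, Minsk, Tokyo, Dubai, Kigali, Porto, Cairo, Lagos, Manila, Quito, Riga
Reachable nodes: 13 of 15 total.

13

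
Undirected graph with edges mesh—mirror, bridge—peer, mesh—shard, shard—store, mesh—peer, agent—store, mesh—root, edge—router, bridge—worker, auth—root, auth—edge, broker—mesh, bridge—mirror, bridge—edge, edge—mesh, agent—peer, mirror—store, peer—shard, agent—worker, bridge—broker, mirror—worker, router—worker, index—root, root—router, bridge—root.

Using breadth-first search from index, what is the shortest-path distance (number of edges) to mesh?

Level 0: index
Level 1: root
Level 2: auth, bridge, mesh, router
Level 3: broker, edge, mirror, peer, shard, worker
Level 4: agent, store
mesh first appears at level 2.

2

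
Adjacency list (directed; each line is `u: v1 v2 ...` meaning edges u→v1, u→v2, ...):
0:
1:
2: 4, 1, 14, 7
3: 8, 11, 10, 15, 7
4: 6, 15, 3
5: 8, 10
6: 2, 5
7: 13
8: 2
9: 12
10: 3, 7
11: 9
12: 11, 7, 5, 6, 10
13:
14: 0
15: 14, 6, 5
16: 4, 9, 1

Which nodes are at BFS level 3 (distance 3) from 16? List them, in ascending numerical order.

Level 0: 16
Level 1: 1, 4, 9
Level 2: 3, 6, 12, 15
Level 3: 2, 5, 7, 8, 10, 11, 14
Level 4: 0, 13

2, 5, 7, 8, 10, 11, 14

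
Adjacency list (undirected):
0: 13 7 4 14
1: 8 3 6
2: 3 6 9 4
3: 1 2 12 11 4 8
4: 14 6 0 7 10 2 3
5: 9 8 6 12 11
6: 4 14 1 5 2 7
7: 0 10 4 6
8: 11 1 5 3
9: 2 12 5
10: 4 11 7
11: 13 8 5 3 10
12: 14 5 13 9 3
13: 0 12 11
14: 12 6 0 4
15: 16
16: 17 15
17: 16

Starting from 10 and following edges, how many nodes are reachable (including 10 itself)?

15

BFS from 10 visits: 10, 4, 11, 7, 14, 6, 0, 2, 3, 13, 8, 5, 12, 1, 9
Reachable nodes: 15 of 18 total.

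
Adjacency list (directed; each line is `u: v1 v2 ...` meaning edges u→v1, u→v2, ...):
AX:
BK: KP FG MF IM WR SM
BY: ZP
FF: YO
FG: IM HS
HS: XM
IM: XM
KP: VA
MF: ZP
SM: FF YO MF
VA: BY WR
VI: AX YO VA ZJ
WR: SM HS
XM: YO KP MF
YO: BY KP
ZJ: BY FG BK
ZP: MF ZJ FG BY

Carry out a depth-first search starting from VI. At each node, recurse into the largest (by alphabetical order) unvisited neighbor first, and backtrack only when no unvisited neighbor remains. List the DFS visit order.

Visit VI
VI → ZJ
ZJ → FG
FG → IM
IM → XM
XM → YO
YO → KP
KP → VA
VA → WR
WR → SM
SM → MF
MF → ZP
ZP → BY
SM → FF
WR → HS
ZJ → BK
VI → AX

VI, ZJ, FG, IM, XM, YO, KP, VA, WR, SM, MF, ZP, BY, FF, HS, BK, AX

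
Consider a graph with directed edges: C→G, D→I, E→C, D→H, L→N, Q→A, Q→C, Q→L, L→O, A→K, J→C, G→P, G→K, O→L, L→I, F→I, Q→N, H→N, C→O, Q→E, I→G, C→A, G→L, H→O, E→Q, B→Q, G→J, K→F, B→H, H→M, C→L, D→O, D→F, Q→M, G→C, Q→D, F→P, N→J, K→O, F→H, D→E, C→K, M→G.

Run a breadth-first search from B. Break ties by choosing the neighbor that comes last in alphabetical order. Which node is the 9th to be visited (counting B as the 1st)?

Visit B; enqueue Q, H → queue [Q, H]
Visit Q; enqueue N, M, L, E, D, C, A → queue [H, N, M, L, E, D, C, A]
Visit H; enqueue O → queue [N, M, L, E, D, C, A, O]
Visit N; enqueue J → queue [M, L, E, D, C, A, O, J]
Visit M; enqueue G → queue [L, E, D, C, A, O, J, G]
Visit L; enqueue I → queue [E, D, C, A, O, J, G, I]
Visit E → queue [D, C, A, O, J, G, I]
Visit D; enqueue F → queue [C, A, O, J, G, I, F]
Visit C; enqueue K → queue [A, O, J, G, I, F, K]
Visit A → queue [O, J, G, I, F, K]
Visit O → queue [J, G, I, F, K]
Visit J → queue [G, I, F, K]
Visit G; enqueue P → queue [I, F, K, P]
Visit I → queue [F, K, P]
Visit F → queue [K, P]
Visit K → queue [P]
Visit P → queue []

Visit order: B, Q, H, N, M, L, E, D, C, A, O, J, G, I, F, K, P

C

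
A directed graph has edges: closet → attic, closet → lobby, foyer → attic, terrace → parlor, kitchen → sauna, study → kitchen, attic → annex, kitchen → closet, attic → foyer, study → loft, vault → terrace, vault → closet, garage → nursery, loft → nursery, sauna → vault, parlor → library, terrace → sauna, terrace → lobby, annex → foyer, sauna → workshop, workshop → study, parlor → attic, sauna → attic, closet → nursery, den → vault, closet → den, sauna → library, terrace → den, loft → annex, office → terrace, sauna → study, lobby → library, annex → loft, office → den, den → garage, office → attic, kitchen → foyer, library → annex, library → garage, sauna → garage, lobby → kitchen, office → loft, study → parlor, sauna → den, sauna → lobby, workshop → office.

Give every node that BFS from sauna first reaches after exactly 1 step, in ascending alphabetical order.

Level 0: sauna
Level 1: attic, den, garage, library, lobby, study, vault, workshop
Level 2: annex, closet, foyer, kitchen, loft, nursery, office, parlor, terrace

attic, den, garage, library, lobby, study, vault, workshop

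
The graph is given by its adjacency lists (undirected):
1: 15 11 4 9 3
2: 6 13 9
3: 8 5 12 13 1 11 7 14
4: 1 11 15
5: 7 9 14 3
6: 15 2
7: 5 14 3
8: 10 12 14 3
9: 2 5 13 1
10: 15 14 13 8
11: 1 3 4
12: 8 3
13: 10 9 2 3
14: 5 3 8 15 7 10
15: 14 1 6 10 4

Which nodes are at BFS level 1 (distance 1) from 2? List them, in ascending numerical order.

Level 0: 2
Level 1: 6, 9, 13
Level 2: 1, 3, 5, 10, 15
Level 3: 4, 7, 8, 11, 12, 14

6, 9, 13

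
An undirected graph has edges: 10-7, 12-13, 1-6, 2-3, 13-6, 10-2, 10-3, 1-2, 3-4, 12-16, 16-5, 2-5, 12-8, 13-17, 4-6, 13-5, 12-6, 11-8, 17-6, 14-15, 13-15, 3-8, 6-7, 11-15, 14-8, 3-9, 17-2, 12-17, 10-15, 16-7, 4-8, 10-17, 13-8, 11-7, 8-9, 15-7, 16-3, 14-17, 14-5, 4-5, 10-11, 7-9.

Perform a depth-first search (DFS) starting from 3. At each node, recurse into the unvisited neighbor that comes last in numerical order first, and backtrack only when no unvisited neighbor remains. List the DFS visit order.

3, 16, 12, 17, 14, 15, 13, 8, 11, 10, 7, 9, 6, 4, 5, 2, 1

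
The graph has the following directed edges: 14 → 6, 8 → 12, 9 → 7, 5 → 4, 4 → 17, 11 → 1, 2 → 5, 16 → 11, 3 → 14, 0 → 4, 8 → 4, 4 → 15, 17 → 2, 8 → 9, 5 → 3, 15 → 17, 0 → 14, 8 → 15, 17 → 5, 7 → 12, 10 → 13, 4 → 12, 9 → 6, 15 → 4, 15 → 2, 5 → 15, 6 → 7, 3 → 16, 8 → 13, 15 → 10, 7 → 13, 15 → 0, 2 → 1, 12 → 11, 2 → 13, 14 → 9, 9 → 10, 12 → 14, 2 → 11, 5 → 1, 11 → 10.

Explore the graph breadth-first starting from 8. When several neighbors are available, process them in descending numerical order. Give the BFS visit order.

8, 15, 13, 12, 9, 4, 17, 10, 2, 0, 14, 11, 7, 6, 5, 1, 3, 16

Visit 8; enqueue 15, 13, 12, 9, 4 → queue [15, 13, 12, 9, 4]
Visit 15; enqueue 17, 10, 2, 0 → queue [13, 12, 9, 4, 17, 10, 2, 0]
Visit 13 → queue [12, 9, 4, 17, 10, 2, 0]
Visit 12; enqueue 14, 11 → queue [9, 4, 17, 10, 2, 0, 14, 11]
Visit 9; enqueue 7, 6 → queue [4, 17, 10, 2, 0, 14, 11, 7, 6]
Visit 4 → queue [17, 10, 2, 0, 14, 11, 7, 6]
Visit 17; enqueue 5 → queue [10, 2, 0, 14, 11, 7, 6, 5]
Visit 10 → queue [2, 0, 14, 11, 7, 6, 5]
Visit 2; enqueue 1 → queue [0, 14, 11, 7, 6, 5, 1]
Visit 0 → queue [14, 11, 7, 6, 5, 1]
Visit 14 → queue [11, 7, 6, 5, 1]
Visit 11 → queue [7, 6, 5, 1]
Visit 7 → queue [6, 5, 1]
Visit 6 → queue [5, 1]
Visit 5; enqueue 3 → queue [1, 3]
Visit 1 → queue [3]
Visit 3; enqueue 16 → queue [16]
Visit 16 → queue []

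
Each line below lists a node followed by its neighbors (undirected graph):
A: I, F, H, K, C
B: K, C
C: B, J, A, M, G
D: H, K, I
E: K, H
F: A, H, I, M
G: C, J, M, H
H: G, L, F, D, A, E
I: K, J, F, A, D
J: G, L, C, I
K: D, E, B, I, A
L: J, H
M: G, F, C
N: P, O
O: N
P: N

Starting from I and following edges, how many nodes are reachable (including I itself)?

BFS from I visits: I, K, J, F, A, D, E, B, G, L, C, H, M
Reachable nodes: 13 of 16 total.

13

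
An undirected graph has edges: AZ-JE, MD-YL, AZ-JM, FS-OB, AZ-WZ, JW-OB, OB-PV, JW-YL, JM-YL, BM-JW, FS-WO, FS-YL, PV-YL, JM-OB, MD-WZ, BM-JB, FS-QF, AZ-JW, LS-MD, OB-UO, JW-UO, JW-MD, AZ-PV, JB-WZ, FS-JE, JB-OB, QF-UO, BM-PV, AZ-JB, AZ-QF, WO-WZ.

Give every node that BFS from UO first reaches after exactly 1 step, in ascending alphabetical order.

JW, OB, QF

Level 0: UO
Level 1: JW, OB, QF
Level 2: AZ, BM, FS, JB, JM, MD, PV, YL
Level 3: JE, LS, WO, WZ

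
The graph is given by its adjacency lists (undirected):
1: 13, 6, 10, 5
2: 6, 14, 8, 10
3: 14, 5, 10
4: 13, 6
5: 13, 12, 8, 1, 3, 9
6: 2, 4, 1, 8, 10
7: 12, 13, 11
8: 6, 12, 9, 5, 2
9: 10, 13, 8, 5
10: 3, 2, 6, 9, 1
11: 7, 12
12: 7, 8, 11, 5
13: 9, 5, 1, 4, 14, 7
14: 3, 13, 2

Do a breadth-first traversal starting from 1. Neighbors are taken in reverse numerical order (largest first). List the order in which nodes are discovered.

Visit 1; enqueue 13, 10, 6, 5 → queue [13, 10, 6, 5]
Visit 13; enqueue 14, 9, 7, 4 → queue [10, 6, 5, 14, 9, 7, 4]
Visit 10; enqueue 3, 2 → queue [6, 5, 14, 9, 7, 4, 3, 2]
Visit 6; enqueue 8 → queue [5, 14, 9, 7, 4, 3, 2, 8]
Visit 5; enqueue 12 → queue [14, 9, 7, 4, 3, 2, 8, 12]
Visit 14 → queue [9, 7, 4, 3, 2, 8, 12]
Visit 9 → queue [7, 4, 3, 2, 8, 12]
Visit 7; enqueue 11 → queue [4, 3, 2, 8, 12, 11]
Visit 4 → queue [3, 2, 8, 12, 11]
Visit 3 → queue [2, 8, 12, 11]
Visit 2 → queue [8, 12, 11]
Visit 8 → queue [12, 11]
Visit 12 → queue [11]
Visit 11 → queue []

1 → 13 → 10 → 6 → 5 → 14 → 9 → 7 → 4 → 3 → 2 → 8 → 12 → 11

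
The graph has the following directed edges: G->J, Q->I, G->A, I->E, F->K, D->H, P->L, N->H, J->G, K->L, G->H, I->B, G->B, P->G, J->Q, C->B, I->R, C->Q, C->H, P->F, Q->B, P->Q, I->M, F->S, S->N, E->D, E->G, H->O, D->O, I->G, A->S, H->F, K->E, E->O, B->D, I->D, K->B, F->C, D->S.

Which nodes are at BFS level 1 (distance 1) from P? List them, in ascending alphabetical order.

Level 0: P
Level 1: F, G, L, Q
Level 2: A, B, C, H, I, J, K, S
Level 3: D, E, M, N, O, R

F, G, L, Q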